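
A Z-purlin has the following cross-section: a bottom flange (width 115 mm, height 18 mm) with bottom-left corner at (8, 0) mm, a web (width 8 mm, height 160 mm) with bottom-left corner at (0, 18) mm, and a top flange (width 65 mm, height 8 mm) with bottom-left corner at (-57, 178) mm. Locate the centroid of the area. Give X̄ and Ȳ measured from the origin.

bottom flange: A = 115 × 18 = 2070.00, centroid at (65.50, 9.00).
web: A = 8 × 160 = 1280.00, centroid at (4.00, 98.00).
top flange: A = 65 × 8 = 520.00, centroid at (-24.50, 182.00).
ΣA = 3870.00 mm²
ΣAX̄ = (2070.00)(65.50) + (1280.00)(4.00) + (520.00)(-24.50) = 127965.00 mm³
ΣAȲ = (2070.00)(9.00) + (1280.00)(98.00) + (520.00)(182.00) = 238710.00 mm³
X̄ = 127965.00 / 3870.00 = 33.07 mm
Ȳ = 238710.00 / 3870.00 = 61.68 mm

X̄ = 33.07 mm, Ȳ = 61.68 mm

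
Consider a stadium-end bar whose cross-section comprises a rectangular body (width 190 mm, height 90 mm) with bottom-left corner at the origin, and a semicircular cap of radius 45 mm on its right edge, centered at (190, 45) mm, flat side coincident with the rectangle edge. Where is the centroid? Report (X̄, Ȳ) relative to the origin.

X̄ = 112.90 mm, Ȳ = 45.00 mm

rectangular body: A = 190 × 90 = 17100.00, centroid at (95.00, 45.00).
semicircular end: A = ½π·45² = 3180.86, centroid at (209.10, 45.00).
ΣA = 20280.86 mm², ΣAX̄ = 2289613.89 mm³, ΣAȲ = 912638.82 mm³.
X̄ = 2289613.89/20280.86 = 112.90 mm; Ȳ = 912638.82/20280.86 = 45.00 mm.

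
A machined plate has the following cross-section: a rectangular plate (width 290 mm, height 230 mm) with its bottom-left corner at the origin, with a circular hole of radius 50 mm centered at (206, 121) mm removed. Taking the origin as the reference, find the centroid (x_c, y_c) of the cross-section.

x_c = 136.86 mm, y_c = 114.20 mm

plate: A = 290 × 230 = 66700.00, centroid at (145.00, 115.00).
hole: A = −π·50² = -7853.98, centroid at (206.00, 121.00).
ΣA = 58846.02 mm², ΣAx_c = 8053579.78 mm³, ΣAy_c = 6720168.22 mm³.
x_c = 8053579.78/58846.02 = 136.86 mm; y_c = 6720168.22/58846.02 = 114.20 mm.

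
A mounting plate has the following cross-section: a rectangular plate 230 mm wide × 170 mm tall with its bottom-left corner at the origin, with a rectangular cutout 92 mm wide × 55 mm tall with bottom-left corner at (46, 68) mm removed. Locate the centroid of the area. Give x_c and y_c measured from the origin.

x_c = 118.42 mm, y_c = 83.44 mm

Part | A | x̄ᵢ | ȳᵢ | A·x̄ᵢ | A·ȳᵢ
plate | 39100.00 | 115.00 | 85.00 | 4496500.00 | 3323500.00
hole | -5060.00 | 92.00 | 95.50 | -465520.00 | -483230.00
Σ | 34040.00 |  |  | 4030980.00 | 2840270.00
x_c = 4030980.00 / 34040.00 = 118.42 mm
y_c = 2840270.00 / 34040.00 = 83.44 mm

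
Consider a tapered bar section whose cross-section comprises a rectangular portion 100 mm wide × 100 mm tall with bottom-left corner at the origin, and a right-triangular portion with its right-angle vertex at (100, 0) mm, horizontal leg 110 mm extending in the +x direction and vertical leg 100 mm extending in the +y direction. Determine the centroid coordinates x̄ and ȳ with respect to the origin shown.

Part | A | x̄ᵢ | ȳᵢ | A·x̄ᵢ | A·ȳᵢ
rectangular portion | 10000.00 | 50.00 | 50.00 | 500000.00 | 500000.00
triangular portion | 5500.00 | 136.67 | 33.33 | 751666.67 | 183333.33
Σ | 15500.00 |  |  | 1251666.67 | 683333.33
x̄ = 1251666.67 / 15500.00 = 80.75 mm
ȳ = 683333.33 / 15500.00 = 44.09 mm

x̄ = 80.75 mm, ȳ = 44.09 mm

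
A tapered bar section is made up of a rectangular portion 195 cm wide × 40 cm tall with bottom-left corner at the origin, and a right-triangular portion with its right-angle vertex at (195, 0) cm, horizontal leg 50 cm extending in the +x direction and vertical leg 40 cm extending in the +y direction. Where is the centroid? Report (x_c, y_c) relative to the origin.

x_c = 110.47 cm, y_c = 19.24 cm

rectangular portion: A = 195 × 40 = 7800.00, centroid at (97.50, 20.00).
triangular portion: A = ½·50·40 = 1000.00, centroid at (211.67, 13.33).
ΣA = 8800.00 cm²
ΣAx_c = (7800.00)(97.50) + (1000.00)(211.67) = 972166.67 cm³
ΣAy_c = (7800.00)(20.00) + (1000.00)(13.33) = 169333.33 cm³
x_c = 972166.67 / 8800.00 = 110.47 cm
y_c = 169333.33 / 8800.00 = 19.24 cm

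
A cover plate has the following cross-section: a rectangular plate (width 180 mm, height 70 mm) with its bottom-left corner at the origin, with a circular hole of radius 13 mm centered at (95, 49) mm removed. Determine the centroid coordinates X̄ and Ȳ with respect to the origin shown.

X̄ = 89.78 mm, Ȳ = 34.38 mm

Part | A | x̄ᵢ | ȳᵢ | A·x̄ᵢ | A·ȳᵢ
plate | 12600.00 | 90.00 | 35.00 | 1134000.00 | 441000.00
hole | -530.93 | 95.00 | 49.00 | -50438.27 | -26015.53
Σ | 12069.07 |  |  | 1083561.73 | 414984.47
X̄ = 1083561.73 / 12069.07 = 89.78 mm
Ȳ = 414984.47 / 12069.07 = 34.38 mm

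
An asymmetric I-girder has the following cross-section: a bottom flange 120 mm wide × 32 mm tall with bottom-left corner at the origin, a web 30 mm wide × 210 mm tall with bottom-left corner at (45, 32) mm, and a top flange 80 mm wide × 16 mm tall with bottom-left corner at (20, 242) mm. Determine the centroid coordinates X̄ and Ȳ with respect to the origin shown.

X̄ = 60.00 mm, Ȳ = 108.98 mm

bottom flange: A = 120 × 32 = 3840.00, centroid at (60.00, 16.00).
web: A = 30 × 210 = 6300.00, centroid at (60.00, 137.00).
top flange: A = 80 × 16 = 1280.00, centroid at (60.00, 250.00).
ΣA = 11420.00 mm², ΣAX̄ = 685200.00 mm³, ΣAȲ = 1244540.00 mm³.
X̄ = 685200.00/11420.00 = 60.00 mm; Ȳ = 1244540.00/11420.00 = 108.98 mm.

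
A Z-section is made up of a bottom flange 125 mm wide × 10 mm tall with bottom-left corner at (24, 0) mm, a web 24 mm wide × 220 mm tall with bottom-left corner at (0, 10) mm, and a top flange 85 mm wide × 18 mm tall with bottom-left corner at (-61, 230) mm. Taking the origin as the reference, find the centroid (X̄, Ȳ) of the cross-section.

bottom flange: A = 125 × 10 = 1250.00, centroid at (86.50, 5.00).
web: A = 24 × 220 = 5280.00, centroid at (12.00, 120.00).
top flange: A = 85 × 18 = 1530.00, centroid at (-18.50, 239.00).
ΣA = 8060.00 mm²
ΣAX̄ = (1250.00)(86.50) + (5280.00)(12.00) + (1530.00)(-18.50) = 143180.00 mm³
ΣAȲ = (1250.00)(5.00) + (5280.00)(120.00) + (1530.00)(239.00) = 1005520.00 mm³
X̄ = 143180.00 / 8060.00 = 17.76 mm
Ȳ = 1005520.00 / 8060.00 = 124.75 mm

X̄ = 17.76 mm, Ȳ = 124.75 mm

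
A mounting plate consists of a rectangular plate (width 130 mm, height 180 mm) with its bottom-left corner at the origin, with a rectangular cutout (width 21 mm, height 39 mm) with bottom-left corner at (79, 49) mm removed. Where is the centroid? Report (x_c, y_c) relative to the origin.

x_c = 64.11 mm, y_c = 90.78 mm

plate: A = 130 × 180 = 23400.00, centroid at (65.00, 90.00).
hole: A = −(21 × 39) = -819.00, centroid at (89.50, 68.50).
ΣA = 22581.00 mm²
ΣAx_c = (23400.00)(65.00) + (-819.00)(89.50) = 1447699.50 mm³
ΣAy_c = (23400.00)(90.00) + (-819.00)(68.50) = 2049898.50 mm³
x_c = 1447699.50 / 22581.00 = 64.11 mm
y_c = 2049898.50 / 22581.00 = 90.78 mm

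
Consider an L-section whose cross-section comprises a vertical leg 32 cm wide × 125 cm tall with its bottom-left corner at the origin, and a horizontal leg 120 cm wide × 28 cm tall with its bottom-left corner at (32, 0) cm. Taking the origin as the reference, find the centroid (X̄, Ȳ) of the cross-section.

X̄ = 50.70 cm, Ȳ = 40.36 cm

vertical leg: A = 32 × 125 = 4000.00, centroid at (16.00, 62.50).
horizontal leg: A = 120 × 28 = 3360.00, centroid at (92.00, 14.00).
ΣA = 7360.00 cm², ΣAX̄ = 373120.00 cm³, ΣAȲ = 297040.00 cm³.
X̄ = 373120.00/7360.00 = 50.70 cm; Ȳ = 297040.00/7360.00 = 40.36 cm.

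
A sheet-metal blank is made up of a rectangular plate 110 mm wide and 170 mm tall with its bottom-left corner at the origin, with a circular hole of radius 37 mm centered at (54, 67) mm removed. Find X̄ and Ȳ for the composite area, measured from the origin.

X̄ = 55.30 mm, Ȳ = 90.38 mm

plate: A = 110 × 170 = 18700.00, centroid at (55.00, 85.00).
hole: A = −π·37² = -4300.84, centroid at (54.00, 67.00).
ΣA = 14399.16 mm², ΣAX̄ = 796254.62 mm³, ΣAȲ = 1301343.70 mm³.
X̄ = 796254.62/14399.16 = 55.30 mm; Ȳ = 1301343.70/14399.16 = 90.38 mm.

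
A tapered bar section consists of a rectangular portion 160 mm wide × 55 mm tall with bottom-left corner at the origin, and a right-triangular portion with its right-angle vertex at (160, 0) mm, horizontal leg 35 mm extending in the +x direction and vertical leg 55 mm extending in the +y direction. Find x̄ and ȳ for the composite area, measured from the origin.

x̄ = 89.04 mm, ȳ = 26.60 mm

rectangular portion: A = 160 × 55 = 8800.00, centroid at (80.00, 27.50).
triangular portion: A = ½·35·55 = 962.50, centroid at (171.67, 18.33).
ΣA = 9762.50 mm²
ΣAx̄ = (8800.00)(80.00) + (962.50)(171.67) = 869229.17 mm³
ΣAȳ = (8800.00)(27.50) + (962.50)(18.33) = 259645.83 mm³
x̄ = 869229.17 / 9762.50 = 89.04 mm
ȳ = 259645.83 / 9762.50 = 26.60 mm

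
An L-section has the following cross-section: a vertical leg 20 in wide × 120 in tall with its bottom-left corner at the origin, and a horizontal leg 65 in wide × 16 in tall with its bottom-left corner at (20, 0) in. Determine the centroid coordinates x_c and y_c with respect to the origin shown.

vertical leg: A = 20 × 120 = 2400.00, centroid at (10.00, 60.00).
horizontal leg: A = 65 × 16 = 1040.00, centroid at (52.50, 8.00).
ΣA = 3440.00 in²
ΣAx_c = (2400.00)(10.00) + (1040.00)(52.50) = 78600.00 in³
ΣAy_c = (2400.00)(60.00) + (1040.00)(8.00) = 152320.00 in³
x_c = 78600.00 / 3440.00 = 22.85 in
y_c = 152320.00 / 3440.00 = 44.28 in

x_c = 22.85 in, y_c = 44.28 in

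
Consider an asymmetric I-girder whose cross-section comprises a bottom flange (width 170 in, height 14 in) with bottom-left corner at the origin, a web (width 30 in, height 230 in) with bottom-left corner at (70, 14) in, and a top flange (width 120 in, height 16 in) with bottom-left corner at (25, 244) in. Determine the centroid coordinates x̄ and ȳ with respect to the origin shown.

Part | A | x̄ᵢ | ȳᵢ | A·x̄ᵢ | A·ȳᵢ
bottom flange | 2380.00 | 85.00 | 7.00 | 202300.00 | 16660.00
web | 6900.00 | 85.00 | 129.00 | 586500.00 | 890100.00
top flange | 1920.00 | 85.00 | 252.00 | 163200.00 | 483840.00
Σ | 11200.00 |  |  | 952000.00 | 1390600.00
x̄ = 952000.00 / 11200.00 = 85.00 in
ȳ = 1390600.00 / 11200.00 = 124.16 in

x̄ = 85.00 in, ȳ = 124.16 in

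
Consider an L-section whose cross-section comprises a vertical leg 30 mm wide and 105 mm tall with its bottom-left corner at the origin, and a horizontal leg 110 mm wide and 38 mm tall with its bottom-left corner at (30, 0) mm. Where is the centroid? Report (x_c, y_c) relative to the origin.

vertical leg: A = 30 × 105 = 3150.00, centroid at (15.00, 52.50).
horizontal leg: A = 110 × 38 = 4180.00, centroid at (85.00, 19.00).
ΣA = 7330.00 mm²
ΣAx_c = (3150.00)(15.00) + (4180.00)(85.00) = 402550.00 mm³
ΣAy_c = (3150.00)(52.50) + (4180.00)(19.00) = 244795.00 mm³
x_c = 402550.00 / 7330.00 = 54.92 mm
y_c = 244795.00 / 7330.00 = 33.40 mm

x_c = 54.92 mm, y_c = 33.40 mm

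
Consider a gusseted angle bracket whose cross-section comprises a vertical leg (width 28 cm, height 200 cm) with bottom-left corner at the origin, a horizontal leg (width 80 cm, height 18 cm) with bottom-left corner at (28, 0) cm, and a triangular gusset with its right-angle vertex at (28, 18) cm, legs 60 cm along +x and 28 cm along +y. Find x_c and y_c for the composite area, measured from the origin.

vertical leg: A = 28 × 200 = 5600.00, centroid at (14.00, 100.00).
horizontal leg: A = 80 × 18 = 1440.00, centroid at (68.00, 9.00).
gusset: A = ½·60·28 = 840.00, centroid at (48.00, 27.33).
ΣA = 7880.00 cm²
ΣAx_c = (5600.00)(14.00) + (1440.00)(68.00) + (840.00)(48.00) = 216640.00 cm³
ΣAy_c = (5600.00)(100.00) + (1440.00)(9.00) + (840.00)(27.33) = 595920.00 cm³
x_c = 216640.00 / 7880.00 = 27.49 cm
y_c = 595920.00 / 7880.00 = 75.62 cm

x_c = 27.49 cm, y_c = 75.62 cm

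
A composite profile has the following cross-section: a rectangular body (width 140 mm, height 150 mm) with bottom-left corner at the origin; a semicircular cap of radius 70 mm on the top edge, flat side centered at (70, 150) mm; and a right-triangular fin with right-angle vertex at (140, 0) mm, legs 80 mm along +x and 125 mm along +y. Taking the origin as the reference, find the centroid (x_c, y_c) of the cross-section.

x_c = 84.34 mm, y_c = 93.97 mm

rectangular body: A = 140 × 150 = 21000.00, centroid at (70.00, 75.00).
semicircular top: A = ½π·70² = 7696.90, centroid at (70.00, 179.71).
triangular fin: A = ½·80·125 = 5000.00, centroid at (166.67, 41.67).
ΣA = 33696.90 mm²
ΣAx_c = (21000.00)(70.00) + (7696.90)(70.00) + (5000.00)(166.67) = 2842116.47 mm³
ΣAy_c = (21000.00)(75.00) + (7696.90)(179.71) + (5000.00)(41.67) = 3166535.30 mm³
x_c = 2842116.47 / 33696.90 = 84.34 mm
y_c = 3166535.30 / 33696.90 = 93.97 mm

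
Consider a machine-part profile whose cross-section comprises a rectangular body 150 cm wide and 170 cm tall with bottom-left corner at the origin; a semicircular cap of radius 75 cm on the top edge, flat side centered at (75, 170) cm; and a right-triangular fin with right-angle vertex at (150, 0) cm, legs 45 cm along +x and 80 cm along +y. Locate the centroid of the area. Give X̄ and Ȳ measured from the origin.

X̄ = 79.48 cm, Ȳ = 110.66 cm

rectangular body: A = 150 × 170 = 25500.00, centroid at (75.00, 85.00).
semicircular top: A = ½π·75² = 8835.73, centroid at (75.00, 201.83).
triangular fin: A = ½·45·80 = 1800.00, centroid at (165.00, 26.67).
ΣA = 36135.73 cm², ΣAX̄ = 2872179.70 cm³, ΣAȲ = 3998823.99 cm³.
X̄ = 2872179.70/36135.73 = 79.48 cm; Ȳ = 3998823.99/36135.73 = 110.66 cm.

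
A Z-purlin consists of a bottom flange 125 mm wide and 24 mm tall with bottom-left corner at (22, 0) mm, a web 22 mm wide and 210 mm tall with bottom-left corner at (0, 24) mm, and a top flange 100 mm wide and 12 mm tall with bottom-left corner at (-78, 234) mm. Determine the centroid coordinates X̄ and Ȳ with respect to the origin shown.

bottom flange: A = 125 × 24 = 3000.00, centroid at (84.50, 12.00).
web: A = 22 × 210 = 4620.00, centroid at (11.00, 129.00).
top flange: A = 100 × 12 = 1200.00, centroid at (-28.00, 240.00).
ΣA = 8820.00 mm², ΣAX̄ = 270720.00 mm³, ΣAȲ = 919980.00 mm³.
X̄ = 270720.00/8820.00 = 30.69 mm; Ȳ = 919980.00/8820.00 = 104.31 mm.

X̄ = 30.69 mm, Ȳ = 104.31 mm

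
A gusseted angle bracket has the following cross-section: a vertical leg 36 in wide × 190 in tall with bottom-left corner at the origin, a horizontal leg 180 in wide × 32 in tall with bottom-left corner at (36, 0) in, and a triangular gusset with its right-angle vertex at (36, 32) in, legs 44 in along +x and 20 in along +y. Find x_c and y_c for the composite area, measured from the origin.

vertical leg: A = 36 × 190 = 6840.00, centroid at (18.00, 95.00).
horizontal leg: A = 180 × 32 = 5760.00, centroid at (126.00, 16.00).
gusset: A = ½·44·20 = 440.00, centroid at (50.67, 38.67).
ΣA = 13040.00 in², ΣAx_c = 871173.33 in³, ΣAy_c = 758973.33 in³.
x_c = 871173.33/13040.00 = 66.81 in; y_c = 758973.33/13040.00 = 58.20 in.

x_c = 66.81 in, y_c = 58.20 in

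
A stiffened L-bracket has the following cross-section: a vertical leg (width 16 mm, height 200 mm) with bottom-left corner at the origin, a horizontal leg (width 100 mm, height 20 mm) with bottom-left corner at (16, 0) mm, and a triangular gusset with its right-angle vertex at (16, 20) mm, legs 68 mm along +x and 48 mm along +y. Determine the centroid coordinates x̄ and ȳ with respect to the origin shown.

x̄ = 32.30 mm, ȳ = 58.37 mm

Part | A | x̄ᵢ | ȳᵢ | A·x̄ᵢ | A·ȳᵢ
vertical leg | 3200.00 | 8.00 | 100.00 | 25600.00 | 320000.00
horizontal leg | 2000.00 | 66.00 | 10.00 | 132000.00 | 20000.00
gusset | 1632.00 | 38.67 | 36.00 | 63104.00 | 58752.00
Σ | 6832.00 |  |  | 220704.00 | 398752.00
x̄ = 220704.00 / 6832.00 = 32.30 mm
ȳ = 398752.00 / 6832.00 = 58.37 mm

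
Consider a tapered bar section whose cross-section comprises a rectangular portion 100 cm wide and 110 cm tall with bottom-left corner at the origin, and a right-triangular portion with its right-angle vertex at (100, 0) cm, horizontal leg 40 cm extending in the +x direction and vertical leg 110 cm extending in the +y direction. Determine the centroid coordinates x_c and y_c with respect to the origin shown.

rectangular portion: A = 100 × 110 = 11000.00, centroid at (50.00, 55.00).
triangular portion: A = ½·40·110 = 2200.00, centroid at (113.33, 36.67).
ΣA = 13200.00 cm², ΣAx_c = 799333.33 cm³, ΣAy_c = 685666.67 cm³.
x_c = 799333.33/13200.00 = 60.56 cm; y_c = 685666.67/13200.00 = 51.94 cm.

x_c = 60.56 cm, y_c = 51.94 cm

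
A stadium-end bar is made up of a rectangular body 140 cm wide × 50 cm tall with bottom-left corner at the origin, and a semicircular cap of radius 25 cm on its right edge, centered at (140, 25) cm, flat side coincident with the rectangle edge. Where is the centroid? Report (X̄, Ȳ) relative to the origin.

X̄ = 79.91 cm, Ȳ = 25.00 cm

rectangular body: A = 140 × 50 = 7000.00, centroid at (70.00, 25.00).
semicircular end: A = ½π·25² = 981.75, centroid at (150.61, 25.00).
ΣA = 7981.75 cm²
ΣAX̄ = (7000.00)(70.00) + (981.75)(150.61) = 637861.35 cm³
ΣAȲ = (7000.00)(25.00) + (981.75)(25.00) = 199543.69 cm³
X̄ = 637861.35 / 7981.75 = 79.91 cm
Ȳ = 199543.69 / 7981.75 = 25.00 cm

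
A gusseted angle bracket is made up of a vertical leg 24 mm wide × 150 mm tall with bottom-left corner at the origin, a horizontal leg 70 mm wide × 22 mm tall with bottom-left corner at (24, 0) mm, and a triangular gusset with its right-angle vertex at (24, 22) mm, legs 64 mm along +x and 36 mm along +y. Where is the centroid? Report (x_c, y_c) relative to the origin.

vertical leg: A = 24 × 150 = 3600.00, centroid at (12.00, 75.00).
horizontal leg: A = 70 × 22 = 1540.00, centroid at (59.00, 11.00).
gusset: A = ½·64·36 = 1152.00, centroid at (45.33, 34.00).
ΣA = 6292.00 mm², ΣAx_c = 186284.00 mm³, ΣAy_c = 326108.00 mm³.
x_c = 186284.00/6292.00 = 29.61 mm; y_c = 326108.00/6292.00 = 51.83 mm.

x_c = 29.61 mm, y_c = 51.83 mm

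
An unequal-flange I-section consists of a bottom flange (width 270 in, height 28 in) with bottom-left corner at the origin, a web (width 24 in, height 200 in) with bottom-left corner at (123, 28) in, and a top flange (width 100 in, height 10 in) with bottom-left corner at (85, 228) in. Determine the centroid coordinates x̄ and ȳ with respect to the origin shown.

x̄ = 135.00 in, ȳ = 71.35 in

bottom flange: A = 270 × 28 = 7560.00, centroid at (135.00, 14.00).
web: A = 24 × 200 = 4800.00, centroid at (135.00, 128.00).
top flange: A = 100 × 10 = 1000.00, centroid at (135.00, 233.00).
ΣA = 13360.00 in²
ΣAx̄ = (7560.00)(135.00) + (4800.00)(135.00) + (1000.00)(135.00) = 1803600.00 in³
ΣAȳ = (7560.00)(14.00) + (4800.00)(128.00) + (1000.00)(233.00) = 953240.00 in³
x̄ = 1803600.00 / 13360.00 = 135.00 in
ȳ = 953240.00 / 13360.00 = 71.35 in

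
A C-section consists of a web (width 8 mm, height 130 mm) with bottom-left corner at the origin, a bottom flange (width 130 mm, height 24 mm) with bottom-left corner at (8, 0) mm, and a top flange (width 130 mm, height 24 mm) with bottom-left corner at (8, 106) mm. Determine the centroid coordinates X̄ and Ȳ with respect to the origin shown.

X̄ = 63.14 mm, Ȳ = 65.00 mm

web: A = 8 × 130 = 1040.00, centroid at (4.00, 65.00).
bottom flange: A = 130 × 24 = 3120.00, centroid at (73.00, 12.00).
top flange: A = 130 × 24 = 3120.00, centroid at (73.00, 118.00).
ΣA = 7280.00 mm², ΣAX̄ = 459680.00 mm³, ΣAȲ = 473200.00 mm³.
X̄ = 459680.00/7280.00 = 63.14 mm; Ȳ = 473200.00/7280.00 = 65.00 mm.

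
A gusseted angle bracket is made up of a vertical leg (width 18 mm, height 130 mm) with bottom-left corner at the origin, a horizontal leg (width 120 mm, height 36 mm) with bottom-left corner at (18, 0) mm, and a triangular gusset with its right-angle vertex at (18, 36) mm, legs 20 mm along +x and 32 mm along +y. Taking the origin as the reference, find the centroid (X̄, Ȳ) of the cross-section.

vertical leg: A = 18 × 130 = 2340.00, centroid at (9.00, 65.00).
horizontal leg: A = 120 × 36 = 4320.00, centroid at (78.00, 18.00).
gusset: A = ½·20·32 = 320.00, centroid at (24.67, 46.67).
ΣA = 6980.00 mm²
ΣAX̄ = (2340.00)(9.00) + (4320.00)(78.00) + (320.00)(24.67) = 365913.33 mm³
ΣAȲ = (2340.00)(65.00) + (4320.00)(18.00) + (320.00)(46.67) = 244793.33 mm³
X̄ = 365913.33 / 6980.00 = 52.42 mm
Ȳ = 244793.33 / 6980.00 = 35.07 mm

X̄ = 52.42 mm, Ȳ = 35.07 mm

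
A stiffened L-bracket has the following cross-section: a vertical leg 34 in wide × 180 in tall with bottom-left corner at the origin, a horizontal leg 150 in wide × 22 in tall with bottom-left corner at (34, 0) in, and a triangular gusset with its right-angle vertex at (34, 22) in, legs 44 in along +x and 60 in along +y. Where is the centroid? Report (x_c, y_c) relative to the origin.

Part | A | x̄ᵢ | ȳᵢ | A·x̄ᵢ | A·ȳᵢ
vertical leg | 6120.00 | 17.00 | 90.00 | 104040.00 | 550800.00
horizontal leg | 3300.00 | 109.00 | 11.00 | 359700.00 | 36300.00
gusset | 1320.00 | 48.67 | 42.00 | 64240.00 | 55440.00
Σ | 10740.00 |  |  | 527980.00 | 642540.00
x_c = 527980.00 / 10740.00 = 49.16 in
y_c = 642540.00 / 10740.00 = 59.83 in

x_c = 49.16 in, y_c = 59.83 in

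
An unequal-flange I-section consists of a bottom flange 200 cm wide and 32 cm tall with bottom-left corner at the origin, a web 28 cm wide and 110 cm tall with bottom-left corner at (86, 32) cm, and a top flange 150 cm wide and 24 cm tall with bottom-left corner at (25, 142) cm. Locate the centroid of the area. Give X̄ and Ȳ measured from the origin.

Part | A | x̄ᵢ | ȳᵢ | A·x̄ᵢ | A·ȳᵢ
bottom flange | 6400.00 | 100.00 | 16.00 | 640000.00 | 102400.00
web | 3080.00 | 100.00 | 87.00 | 308000.00 | 267960.00
top flange | 3600.00 | 100.00 | 154.00 | 360000.00 | 554400.00
Σ | 13080.00 |  |  | 1308000.00 | 924760.00
X̄ = 1308000.00 / 13080.00 = 100.00 cm
Ȳ = 924760.00 / 13080.00 = 70.70 cm

X̄ = 100.00 cm, Ȳ = 70.70 cm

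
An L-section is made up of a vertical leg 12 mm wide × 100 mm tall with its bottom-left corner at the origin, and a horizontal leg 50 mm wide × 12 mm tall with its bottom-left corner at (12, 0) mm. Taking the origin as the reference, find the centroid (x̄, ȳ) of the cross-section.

Part | A | x̄ᵢ | ȳᵢ | A·x̄ᵢ | A·ȳᵢ
vertical leg | 1200.00 | 6.00 | 50.00 | 7200.00 | 60000.00
horizontal leg | 600.00 | 37.00 | 6.00 | 22200.00 | 3600.00
Σ | 1800.00 |  |  | 29400.00 | 63600.00
x̄ = 29400.00 / 1800.00 = 16.33 mm
ȳ = 63600.00 / 1800.00 = 35.33 mm

x̄ = 16.33 mm, ȳ = 35.33 mm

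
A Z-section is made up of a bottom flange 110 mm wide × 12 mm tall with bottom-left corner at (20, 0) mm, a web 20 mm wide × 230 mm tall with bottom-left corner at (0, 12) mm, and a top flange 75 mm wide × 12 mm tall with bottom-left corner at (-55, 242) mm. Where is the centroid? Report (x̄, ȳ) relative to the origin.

Part | A | x̄ᵢ | ȳᵢ | A·x̄ᵢ | A·ȳᵢ
bottom flange | 1320.00 | 75.00 | 6.00 | 99000.00 | 7920.00
web | 4600.00 | 10.00 | 127.00 | 46000.00 | 584200.00
top flange | 900.00 | -17.50 | 248.00 | -15750.00 | 223200.00
Σ | 6820.00 |  |  | 129250.00 | 815320.00
x̄ = 129250.00 / 6820.00 = 18.95 mm
ȳ = 815320.00 / 6820.00 = 119.55 mm

x̄ = 18.95 mm, ȳ = 119.55 mm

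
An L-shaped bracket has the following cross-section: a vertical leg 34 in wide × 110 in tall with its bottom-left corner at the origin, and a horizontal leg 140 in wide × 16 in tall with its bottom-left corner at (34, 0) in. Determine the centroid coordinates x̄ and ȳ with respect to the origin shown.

x̄ = 49.59 in, ȳ = 37.39 in

vertical leg: A = 34 × 110 = 3740.00, centroid at (17.00, 55.00).
horizontal leg: A = 140 × 16 = 2240.00, centroid at (104.00, 8.00).
ΣA = 5980.00 in², ΣAx̄ = 296540.00 in³, ΣAȳ = 223620.00 in³.
x̄ = 296540.00/5980.00 = 49.59 in; ȳ = 223620.00/5980.00 = 37.39 in.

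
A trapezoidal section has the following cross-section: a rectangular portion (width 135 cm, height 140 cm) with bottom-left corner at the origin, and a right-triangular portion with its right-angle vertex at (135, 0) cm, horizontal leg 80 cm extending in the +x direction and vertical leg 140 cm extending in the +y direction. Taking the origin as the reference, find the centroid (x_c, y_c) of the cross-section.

rectangular portion: A = 135 × 140 = 18900.00, centroid at (67.50, 70.00).
triangular portion: A = ½·80·140 = 5600.00, centroid at (161.67, 46.67).
ΣA = 24500.00 cm²
ΣAx_c = (18900.00)(67.50) + (5600.00)(161.67) = 2181083.33 cm³
ΣAy_c = (18900.00)(70.00) + (5600.00)(46.67) = 1584333.33 cm³
x_c = 2181083.33 / 24500.00 = 89.02 cm
y_c = 1584333.33 / 24500.00 = 64.67 cm

x_c = 89.02 cm, y_c = 64.67 cm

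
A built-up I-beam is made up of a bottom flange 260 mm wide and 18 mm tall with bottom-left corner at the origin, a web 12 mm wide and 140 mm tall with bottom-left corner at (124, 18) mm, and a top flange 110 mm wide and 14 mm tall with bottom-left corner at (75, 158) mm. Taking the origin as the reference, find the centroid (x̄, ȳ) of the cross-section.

bottom flange: A = 260 × 18 = 4680.00, centroid at (130.00, 9.00).
web: A = 12 × 140 = 1680.00, centroid at (130.00, 88.00).
top flange: A = 110 × 14 = 1540.00, centroid at (130.00, 165.00).
ΣA = 7900.00 mm², ΣAx̄ = 1027000.00 mm³, ΣAȳ = 444060.00 mm³.
x̄ = 1027000.00/7900.00 = 130.00 mm; ȳ = 444060.00/7900.00 = 56.21 mm.

x̄ = 130.00 mm, ȳ = 56.21 mm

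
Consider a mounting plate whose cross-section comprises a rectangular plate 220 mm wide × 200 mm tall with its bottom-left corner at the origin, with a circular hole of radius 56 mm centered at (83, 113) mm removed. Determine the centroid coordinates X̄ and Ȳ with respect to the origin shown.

plate: A = 220 × 200 = 44000.00, centroid at (110.00, 100.00).
hole: A = −π·56² = -9852.03, centroid at (83.00, 113.00).
ΣA = 34147.97 mm²
ΣAX̄ = (44000.00)(110.00) + (-9852.03)(83.00) = 4022281.13 mm³
ΣAȲ = (44000.00)(100.00) + (-9852.03)(113.00) = 3286720.09 mm³
X̄ = 4022281.13 / 34147.97 = 117.79 mm
Ȳ = 3286720.09 / 34147.97 = 96.25 mm

X̄ = 117.79 mm, Ȳ = 96.25 mm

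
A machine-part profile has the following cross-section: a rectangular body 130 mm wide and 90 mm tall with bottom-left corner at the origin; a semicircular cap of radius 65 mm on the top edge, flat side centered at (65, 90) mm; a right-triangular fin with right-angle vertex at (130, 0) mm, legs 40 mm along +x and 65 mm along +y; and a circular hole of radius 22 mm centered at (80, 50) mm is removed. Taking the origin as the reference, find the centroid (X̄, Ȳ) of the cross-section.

rectangular body: A = 130 × 90 = 11700.00, centroid at (65.00, 45.00).
semicircular top: A = ½π·65² = 6636.61, centroid at (65.00, 117.59).
triangular fin: A = ½·40·65 = 1300.00, centroid at (143.33, 21.67).
hole: A = −π·22² = -1520.53, centroid at (80.00, 50.00).
ΣA = 18116.08 mm²
ΣAX̄ = (11700.00)(65.00) + (6636.61)(65.00) + (1300.00)(143.33) + (-1520.53)(80.00) = 1256570.81 mm³
ΣAȲ = (11700.00)(45.00) + (6636.61)(117.59) + (1300.00)(21.67) + (-1520.53)(50.00) = 1259018.76 mm³
X̄ = 1256570.81 / 18116.08 = 69.36 mm
Ȳ = 1259018.76 / 18116.08 = 69.50 mm

X̄ = 69.36 mm, Ȳ = 69.50 mm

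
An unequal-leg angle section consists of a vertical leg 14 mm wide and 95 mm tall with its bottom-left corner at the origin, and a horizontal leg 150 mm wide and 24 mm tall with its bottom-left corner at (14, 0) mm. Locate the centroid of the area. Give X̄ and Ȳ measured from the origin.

vertical leg: A = 14 × 95 = 1330.00, centroid at (7.00, 47.50).
horizontal leg: A = 150 × 24 = 3600.00, centroid at (89.00, 12.00).
ΣA = 4930.00 mm²
ΣAX̄ = (1330.00)(7.00) + (3600.00)(89.00) = 329710.00 mm³
ΣAȲ = (1330.00)(47.50) + (3600.00)(12.00) = 106375.00 mm³
X̄ = 329710.00 / 4930.00 = 66.88 mm
Ȳ = 106375.00 / 4930.00 = 21.58 mm

X̄ = 66.88 mm, Ȳ = 21.58 mm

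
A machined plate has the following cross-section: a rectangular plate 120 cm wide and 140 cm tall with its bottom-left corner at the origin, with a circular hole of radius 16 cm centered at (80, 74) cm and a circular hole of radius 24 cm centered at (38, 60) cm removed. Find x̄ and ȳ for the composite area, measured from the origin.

plate: A = 120 × 140 = 16800.00, centroid at (60.00, 70.00).
hole 1: A = −π·16² = -804.25, centroid at (80.00, 74.00).
hole 2: A = −π·24² = -1809.56, centroid at (38.00, 60.00).
ΣA = 14186.19 cm², ΣAx̄ = 874897.00 cm³, ΣAȳ = 1007912.23 cm³.
x̄ = 874897.00/14186.19 = 61.67 cm; ȳ = 1007912.23/14186.19 = 71.05 cm.

x̄ = 61.67 cm, ȳ = 71.05 cm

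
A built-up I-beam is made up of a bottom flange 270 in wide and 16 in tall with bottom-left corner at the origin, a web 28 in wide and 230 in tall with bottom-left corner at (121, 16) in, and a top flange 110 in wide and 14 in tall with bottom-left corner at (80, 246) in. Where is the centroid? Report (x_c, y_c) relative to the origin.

Part | A | x̄ᵢ | ȳᵢ | A·x̄ᵢ | A·ȳᵢ
bottom flange | 4320.00 | 135.00 | 8.00 | 583200.00 | 34560.00
web | 6440.00 | 135.00 | 131.00 | 869400.00 | 843640.00
top flange | 1540.00 | 135.00 | 253.00 | 207900.00 | 389620.00
Σ | 12300.00 |  |  | 1660500.00 | 1267820.00
x_c = 1660500.00 / 12300.00 = 135.00 in
y_c = 1267820.00 / 12300.00 = 103.07 in

x_c = 135.00 in, y_c = 103.07 in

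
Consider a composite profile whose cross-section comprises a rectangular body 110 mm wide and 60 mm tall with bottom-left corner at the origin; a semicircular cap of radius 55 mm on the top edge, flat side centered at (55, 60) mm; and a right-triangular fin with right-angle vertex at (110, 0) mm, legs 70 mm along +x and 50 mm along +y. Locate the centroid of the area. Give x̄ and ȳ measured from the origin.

x̄ = 65.46 mm, ȳ = 47.57 mm

Part | A | x̄ᵢ | ȳᵢ | A·x̄ᵢ | A·ȳᵢ
rectangular body | 6600.00 | 55.00 | 30.00 | 363000.00 | 198000.00
semicircular top | 4751.66 | 55.00 | 83.34 | 261341.24 | 396016.20
triangular fin | 1750.00 | 133.33 | 16.67 | 233333.33 | 29166.67
Σ | 13101.66 |  |  | 857674.57 | 623182.87
x̄ = 857674.57 / 13101.66 = 65.46 mm
ȳ = 623182.87 / 13101.66 = 47.57 mm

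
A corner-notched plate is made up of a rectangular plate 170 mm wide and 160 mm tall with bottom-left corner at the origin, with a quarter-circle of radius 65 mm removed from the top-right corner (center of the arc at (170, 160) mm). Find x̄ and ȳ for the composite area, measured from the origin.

plate: A = 170 × 160 = 27200.00, centroid at (85.00, 80.00).
removed quarter-circle: A = −¼π·65² = -3318.31, centroid at (142.41, 132.41).
ΣA = 23881.69 mm²
ΣAx̄ = (27200.00)(85.00) + (-3318.31)(142.41) = 1839429.44 mm³
ΣAȳ = (27200.00)(80.00) + (-3318.31)(132.41) = 1736612.51 mm³
x̄ = 1839429.44 / 23881.69 = 77.02 mm
ȳ = 1736612.51 / 23881.69 = 72.72 mm

x̄ = 77.02 mm, ȳ = 72.72 mm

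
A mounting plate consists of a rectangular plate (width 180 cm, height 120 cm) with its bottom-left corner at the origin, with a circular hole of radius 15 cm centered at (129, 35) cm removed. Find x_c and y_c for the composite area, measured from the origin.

x_c = 88.68 cm, y_c = 60.85 cm

plate: A = 180 × 120 = 21600.00, centroid at (90.00, 60.00).
hole: A = −π·15² = -706.86, centroid at (129.00, 35.00).
ΣA = 20893.14 cm²
ΣAx_c = (21600.00)(90.00) + (-706.86)(129.00) = 1852815.27 cm³
ΣAy_c = (21600.00)(60.00) + (-706.86)(35.00) = 1271259.96 cm³
x_c = 1852815.27 / 20893.14 = 88.68 cm
y_c = 1271259.96 / 20893.14 = 60.85 cm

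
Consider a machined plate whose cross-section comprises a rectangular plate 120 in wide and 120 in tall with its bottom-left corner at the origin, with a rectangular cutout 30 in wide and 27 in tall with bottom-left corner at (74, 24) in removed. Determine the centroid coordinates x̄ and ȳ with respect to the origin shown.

x̄ = 58.27 in, ȳ = 61.34 in

plate: A = 120 × 120 = 14400.00, centroid at (60.00, 60.00).
hole: A = −(30 × 27) = -810.00, centroid at (89.00, 37.50).
ΣA = 13590.00 in²
ΣAx̄ = (14400.00)(60.00) + (-810.00)(89.00) = 791910.00 in³
ΣAȳ = (14400.00)(60.00) + (-810.00)(37.50) = 833625.00 in³
x̄ = 791910.00 / 13590.00 = 58.27 in
ȳ = 833625.00 / 13590.00 = 61.34 in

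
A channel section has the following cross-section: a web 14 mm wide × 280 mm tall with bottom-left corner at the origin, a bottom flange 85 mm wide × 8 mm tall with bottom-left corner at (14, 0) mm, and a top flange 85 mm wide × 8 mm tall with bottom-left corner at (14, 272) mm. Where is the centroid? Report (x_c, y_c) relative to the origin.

x_c = 19.75 mm, y_c = 140.00 mm

web: A = 14 × 280 = 3920.00, centroid at (7.00, 140.00).
bottom flange: A = 85 × 8 = 680.00, centroid at (56.50, 4.00).
top flange: A = 85 × 8 = 680.00, centroid at (56.50, 276.00).
ΣA = 5280.00 mm²
ΣAx_c = (3920.00)(7.00) + (680.00)(56.50) + (680.00)(56.50) = 104280.00 mm³
ΣAy_c = (3920.00)(140.00) + (680.00)(4.00) + (680.00)(276.00) = 739200.00 mm³
x_c = 104280.00 / 5280.00 = 19.75 mm
y_c = 739200.00 / 5280.00 = 140.00 mm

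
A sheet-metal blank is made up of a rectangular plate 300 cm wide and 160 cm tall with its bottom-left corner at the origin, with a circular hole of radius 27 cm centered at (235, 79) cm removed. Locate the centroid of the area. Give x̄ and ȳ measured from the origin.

Part | A | x̄ᵢ | ȳᵢ | A·x̄ᵢ | A·ȳᵢ
plate | 48000.00 | 150.00 | 80.00 | 7200000.00 | 3840000.00
hole | -2290.22 | 235.00 | 79.00 | -538201.95 | -180927.46
Σ | 45709.78 |  |  | 6661798.05 | 3659072.54
x̄ = 6661798.05 / 45709.78 = 145.74 cm
ȳ = 3659072.54 / 45709.78 = 80.05 cm

x̄ = 145.74 cm, ȳ = 80.05 cm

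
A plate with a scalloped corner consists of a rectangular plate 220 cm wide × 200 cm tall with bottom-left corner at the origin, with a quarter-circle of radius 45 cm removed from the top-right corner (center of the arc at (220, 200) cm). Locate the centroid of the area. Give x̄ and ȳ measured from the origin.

x̄ = 106.59 cm, ȳ = 96.97 cm

plate: A = 220 × 200 = 44000.00, centroid at (110.00, 100.00).
removed quarter-circle: A = −¼π·45² = -1590.43, centroid at (200.90, 180.90).
ΣA = 42409.57 cm²
ΣAx̄ = (44000.00)(110.00) + (-1590.43)(200.90) = 4520480.12 cm³
ΣAȳ = (44000.00)(100.00) + (-1590.43)(180.90) = 4112288.74 cm³
x̄ = 4520480.12 / 42409.57 = 106.59 cm
ȳ = 4112288.74 / 42409.57 = 96.97 cm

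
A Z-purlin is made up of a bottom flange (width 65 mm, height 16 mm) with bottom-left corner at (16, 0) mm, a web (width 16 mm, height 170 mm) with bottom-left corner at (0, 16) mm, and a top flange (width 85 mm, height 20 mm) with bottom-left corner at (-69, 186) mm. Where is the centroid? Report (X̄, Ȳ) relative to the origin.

Part | A | x̄ᵢ | ȳᵢ | A·x̄ᵢ | A·ȳᵢ
bottom flange | 1040.00 | 48.50 | 8.00 | 50440.00 | 8320.00
web | 2720.00 | 8.00 | 101.00 | 21760.00 | 274720.00
top flange | 1700.00 | -26.50 | 196.00 | -45050.00 | 333200.00
Σ | 5460.00 |  |  | 27150.00 | 616240.00
X̄ = 27150.00 / 5460.00 = 4.97 mm
Ȳ = 616240.00 / 5460.00 = 112.86 mm

X̄ = 4.97 mm, Ȳ = 112.86 mm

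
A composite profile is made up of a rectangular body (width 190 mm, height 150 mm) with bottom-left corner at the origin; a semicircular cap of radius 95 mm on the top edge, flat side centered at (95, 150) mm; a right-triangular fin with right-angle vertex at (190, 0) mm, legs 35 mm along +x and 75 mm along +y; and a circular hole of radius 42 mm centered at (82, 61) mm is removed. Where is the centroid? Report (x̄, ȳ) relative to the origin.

x̄ = 100.52 mm, ȳ = 117.83 mm

rectangular body: A = 190 × 150 = 28500.00, centroid at (95.00, 75.00).
semicircular top: A = ½π·95² = 14176.44, centroid at (95.00, 190.32).
triangular fin: A = ½·35·75 = 1312.50, centroid at (201.67, 25.00).
hole: A = −π·42² = -5541.77, centroid at (82.00, 61.00).
ΣA = 38447.17 mm², ΣAx̄ = 3864523.91 mm³, ΣAȳ = 4530313.42 mm³.
x̄ = 3864523.91/38447.17 = 100.52 mm; ȳ = 4530313.42/38447.17 = 117.83 mm.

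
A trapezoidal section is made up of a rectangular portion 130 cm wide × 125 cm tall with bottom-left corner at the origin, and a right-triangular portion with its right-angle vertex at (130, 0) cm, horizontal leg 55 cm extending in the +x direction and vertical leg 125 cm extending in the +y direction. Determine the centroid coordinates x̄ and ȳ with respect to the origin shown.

x̄ = 79.55 cm, ȳ = 58.86 cm

rectangular portion: A = 130 × 125 = 16250.00, centroid at (65.00, 62.50).
triangular portion: A = ½·55·125 = 3437.50, centroid at (148.33, 41.67).
ΣA = 19687.50 cm²
ΣAx̄ = (16250.00)(65.00) + (3437.50)(148.33) = 1566145.83 cm³
ΣAȳ = (16250.00)(62.50) + (3437.50)(41.67) = 1158854.17 cm³
x̄ = 1566145.83 / 19687.50 = 79.55 cm
ȳ = 1158854.17 / 19687.50 = 58.86 cm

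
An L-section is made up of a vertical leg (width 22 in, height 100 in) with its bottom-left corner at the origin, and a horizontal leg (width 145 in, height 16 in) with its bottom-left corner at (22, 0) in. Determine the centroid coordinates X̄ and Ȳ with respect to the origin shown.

Part | A | x̄ᵢ | ȳᵢ | A·x̄ᵢ | A·ȳᵢ
vertical leg | 2200.00 | 11.00 | 50.00 | 24200.00 | 110000.00
horizontal leg | 2320.00 | 94.50 | 8.00 | 219240.00 | 18560.00
Σ | 4520.00 |  |  | 243440.00 | 128560.00
X̄ = 243440.00 / 4520.00 = 53.86 in
Ȳ = 128560.00 / 4520.00 = 28.44 in

X̄ = 53.86 in, Ȳ = 28.44 in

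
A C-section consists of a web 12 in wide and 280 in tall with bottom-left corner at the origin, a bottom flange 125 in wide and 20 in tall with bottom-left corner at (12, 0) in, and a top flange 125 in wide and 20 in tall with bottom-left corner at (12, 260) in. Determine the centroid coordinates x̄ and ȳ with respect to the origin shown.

x̄ = 46.97 in, ȳ = 140.00 in

Part | A | x̄ᵢ | ȳᵢ | A·x̄ᵢ | A·ȳᵢ
web | 3360.00 | 6.00 | 140.00 | 20160.00 | 470400.00
bottom flange | 2500.00 | 74.50 | 10.00 | 186250.00 | 25000.00
top flange | 2500.00 | 74.50 | 270.00 | 186250.00 | 675000.00
Σ | 8360.00 |  |  | 392660.00 | 1170400.00
x̄ = 392660.00 / 8360.00 = 46.97 in
ȳ = 1170400.00 / 8360.00 = 140.00 in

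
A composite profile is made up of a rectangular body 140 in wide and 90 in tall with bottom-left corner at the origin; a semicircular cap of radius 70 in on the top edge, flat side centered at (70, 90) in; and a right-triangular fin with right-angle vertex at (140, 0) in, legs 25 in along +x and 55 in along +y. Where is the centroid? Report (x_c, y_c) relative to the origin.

Part | A | x̄ᵢ | ȳᵢ | A·x̄ᵢ | A·ȳᵢ
rectangular body | 12600.00 | 70.00 | 45.00 | 882000.00 | 567000.00
semicircular top | 7696.90 | 70.00 | 119.71 | 538783.14 | 921387.85
triangular fin | 687.50 | 148.33 | 18.33 | 101979.17 | 12604.17
Σ | 20984.40 |  |  | 1522762.31 | 1500992.01
x_c = 1522762.31 / 20984.40 = 72.57 in
y_c = 1500992.01 / 20984.40 = 71.53 in

x_c = 72.57 in, y_c = 71.53 in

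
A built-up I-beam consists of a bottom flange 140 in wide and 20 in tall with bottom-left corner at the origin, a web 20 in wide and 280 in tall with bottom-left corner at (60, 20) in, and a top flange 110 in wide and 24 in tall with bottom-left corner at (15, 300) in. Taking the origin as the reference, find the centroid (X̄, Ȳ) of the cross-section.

Part | A | x̄ᵢ | ȳᵢ | A·x̄ᵢ | A·ȳᵢ
bottom flange | 2800.00 | 70.00 | 10.00 | 196000.00 | 28000.00
web | 5600.00 | 70.00 | 160.00 | 392000.00 | 896000.00
top flange | 2640.00 | 70.00 | 312.00 | 184800.00 | 823680.00
Σ | 11040.00 |  |  | 772800.00 | 1747680.00
X̄ = 772800.00 / 11040.00 = 70.00 in
Ȳ = 1747680.00 / 11040.00 = 158.30 in

X̄ = 70.00 in, Ȳ = 158.30 in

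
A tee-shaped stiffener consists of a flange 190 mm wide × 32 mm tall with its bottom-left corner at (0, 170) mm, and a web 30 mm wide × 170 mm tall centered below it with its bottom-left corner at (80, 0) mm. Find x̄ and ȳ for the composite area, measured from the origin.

web: A = 30 × 170 = 5100.00, centroid at (95.00, 85.00).
flange: A = 190 × 32 = 6080.00, centroid at (95.00, 186.00).
ΣA = 11180.00 mm²
ΣAx̄ = (5100.00)(95.00) + (6080.00)(95.00) = 1062100.00 mm³
ΣAȳ = (5100.00)(85.00) + (6080.00)(186.00) = 1564380.00 mm³
x̄ = 1062100.00 / 11180.00 = 95.00 mm
ȳ = 1564380.00 / 11180.00 = 139.93 mm

x̄ = 95.00 mm, ȳ = 139.93 mm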